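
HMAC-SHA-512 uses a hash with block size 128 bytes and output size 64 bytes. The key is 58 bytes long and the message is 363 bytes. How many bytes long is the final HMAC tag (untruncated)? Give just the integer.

64

The tag is one SHA-512 digest: 64 bytes.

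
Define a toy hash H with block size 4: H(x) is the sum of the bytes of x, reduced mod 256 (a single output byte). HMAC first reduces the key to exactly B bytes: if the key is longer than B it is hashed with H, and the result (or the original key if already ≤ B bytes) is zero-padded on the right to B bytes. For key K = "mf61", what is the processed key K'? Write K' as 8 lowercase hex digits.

Key "mf61" = 6d 66 36 31 is exactly B = 4 bytes: K' = 6d 66 36 31.

6d663631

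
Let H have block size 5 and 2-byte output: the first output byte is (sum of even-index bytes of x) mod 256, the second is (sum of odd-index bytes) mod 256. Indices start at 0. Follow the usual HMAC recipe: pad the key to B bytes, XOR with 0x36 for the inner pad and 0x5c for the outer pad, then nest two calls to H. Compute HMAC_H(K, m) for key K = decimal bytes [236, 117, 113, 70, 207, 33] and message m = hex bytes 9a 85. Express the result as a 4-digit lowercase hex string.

e2e7

Key decimal bytes [236, 117, 113, 70, 207, 33] = ec 75 71 46 cf 21 is 6 bytes > B = 5, so hash it first: H(key) = 2c dc, then zero-pad to 5 bytes: K' = 2c dc 00 00 00.
K' ⊕ ipad = 1a ea 36 36 36.  K' ⊕ opad = 70 80 5c 5c 5c.
Inner input = (K'⊕ipad) ∥ m = 1a ea 36 36 36 ∥ 9a 85.
Inner hash: even-index sum = 267 mod 256 = 11; odd-index sum = 442 mod 256 = 186 → 0b ba.
Outer input = (K'⊕opad) ∥ inner = 70 80 5c 5c 5c ∥ 0b ba.
Outer hash (tag): even-index sum = 482 mod 256 = 226; odd-index sum = 231 mod 256 = 231 → e2 e7.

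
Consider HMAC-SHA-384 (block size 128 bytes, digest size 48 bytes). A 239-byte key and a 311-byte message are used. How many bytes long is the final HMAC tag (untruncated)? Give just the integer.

The tag is one SHA-384 digest: 48 bytes.

48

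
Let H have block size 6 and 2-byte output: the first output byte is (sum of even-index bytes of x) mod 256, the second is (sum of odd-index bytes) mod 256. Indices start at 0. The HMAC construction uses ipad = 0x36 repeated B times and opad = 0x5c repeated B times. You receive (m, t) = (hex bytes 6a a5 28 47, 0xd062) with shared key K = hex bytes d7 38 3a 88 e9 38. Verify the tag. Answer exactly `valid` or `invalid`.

invalid

Key hex bytes d7 38 3a 88 e9 38 is exactly B = 6 bytes: K' = d7 38 3a 88 e9 38.
K' ⊕ ipad = e1 0e 0c be df 0e; K' ⊕ opad = 8b 64 66 d4 b5 64.
Inner hash: even-index sum = 606 mod 256 = 94; odd-index sum = 454 mod 256 = 198 → 5e c6.
Outer hash (recomputed tag): even-index sum = 516 mod 256 = 4; odd-index sum = 610 mod 256 = 98 → 04 62.
Recomputed tag = 0462; claimed = d062 → mismatch.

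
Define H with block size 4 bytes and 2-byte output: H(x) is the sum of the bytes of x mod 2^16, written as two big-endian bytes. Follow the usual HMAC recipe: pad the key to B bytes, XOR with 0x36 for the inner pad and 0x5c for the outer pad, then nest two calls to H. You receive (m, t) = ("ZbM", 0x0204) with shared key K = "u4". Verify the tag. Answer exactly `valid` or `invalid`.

Key "u4" = 75 34 is 2 bytes ≤ B = 4; zero-pad to 4 bytes: K' = 75 34 00 00.
K' ⊕ ipad = 43 02 36 36; K' ⊕ opad = 29 68 5c 5c.
Inner hash: sum = 67+2+54+54+90+98+77 = 442 → 01 ba.
Outer hash (recomputed tag): sum = 41+104+92+92+1+186 = 516 → 02 04.
Recomputed tag = 0204; claimed = 0204 → match.

valid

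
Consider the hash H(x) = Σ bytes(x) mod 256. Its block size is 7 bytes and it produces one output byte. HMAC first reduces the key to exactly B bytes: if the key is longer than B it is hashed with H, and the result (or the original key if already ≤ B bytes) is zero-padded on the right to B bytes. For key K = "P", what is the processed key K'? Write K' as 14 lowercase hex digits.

Key "P" = 50 is 1 byte ≤ B = 7; zero-pad to 7 bytes: K' = 50 00 00 00 00 00 00.

50000000000000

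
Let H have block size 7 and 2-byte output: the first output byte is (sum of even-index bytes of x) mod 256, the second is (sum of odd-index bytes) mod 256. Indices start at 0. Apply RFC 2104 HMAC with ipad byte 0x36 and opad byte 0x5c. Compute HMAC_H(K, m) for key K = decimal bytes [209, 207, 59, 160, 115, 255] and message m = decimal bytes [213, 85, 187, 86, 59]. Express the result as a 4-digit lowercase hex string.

Key decimal bytes [209, 207, 59, 160, 115, 255] = d1 cf 3b a0 73 ff is 6 bytes ≤ B = 7; zero-pad to 7 bytes: K' = d1 cf 3b a0 73 ff 00.
K' ⊕ ipad = e7 f9 0d 96 45 c9 36.  K' ⊕ opad = 8d 93 67 fc 2f a3 5c.
Inner input = (K'⊕ipad) ∥ m = e7 f9 0d 96 45 c9 36 ∥ d5 55 bb 56 3b.
Inner hash: even-index sum = 538 mod 256 = 26; odd-index sum = 1059 mod 256 = 35 → 1a 23.
Outer input = (K'⊕opad) ∥ inner = 8d 93 67 fc 2f a3 5c ∥ 1a 23.
Outer hash (tag): even-index sum = 418 mod 256 = 162; odd-index sum = 588 mod 256 = 76 → a2 4c.

a24c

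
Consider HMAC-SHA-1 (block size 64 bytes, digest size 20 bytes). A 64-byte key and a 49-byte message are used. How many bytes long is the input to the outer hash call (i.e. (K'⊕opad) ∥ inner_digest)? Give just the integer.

84

Key is 64 ≤ 64 bytes, zero-padded: |K'| = 64.
Outer input = (K'⊕opad) ∥ H(inner) → 64 + 20 = 84 bytes.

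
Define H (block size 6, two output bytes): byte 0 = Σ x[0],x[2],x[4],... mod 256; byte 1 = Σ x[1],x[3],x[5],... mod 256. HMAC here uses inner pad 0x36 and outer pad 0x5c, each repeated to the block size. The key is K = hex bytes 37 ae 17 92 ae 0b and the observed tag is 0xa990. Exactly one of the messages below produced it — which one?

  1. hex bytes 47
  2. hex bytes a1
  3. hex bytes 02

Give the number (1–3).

1

Key hex bytes 37 ae 17 92 ae 0b is exactly B = 6 bytes: K' = 37 ae 17 92 ae 0b.
K' ⊕ ipad = 01 98 21 a4 98 3d; K' ⊕ opad = 6b f2 4b ce f2 57.
m1: inner = H(01 98 21 a4 98 3d 47) = 01 79; tag = H(6b f2 4b ce f2 57 01 79) = a990 ← matches
m2: inner = H(01 98 21 a4 98 3d a1) = 5b 79; tag = H(6b f2 4b ce f2 57 5b 79) = 0390
m3: inner = H(01 98 21 a4 98 3d 02) = bc 79; tag = H(6b f2 4b ce f2 57 bc 79) = 6490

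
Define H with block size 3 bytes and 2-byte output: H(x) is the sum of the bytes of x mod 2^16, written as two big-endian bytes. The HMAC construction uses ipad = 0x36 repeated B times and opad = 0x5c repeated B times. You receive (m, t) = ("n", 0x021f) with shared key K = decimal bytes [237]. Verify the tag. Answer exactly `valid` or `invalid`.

valid

Key decimal bytes [237] = ed is 1 byte ≤ B = 3; zero-pad to 3 bytes: K' = ed 00 00.
K' ⊕ ipad = db 36 36; K' ⊕ opad = b1 5c 5c.
Inner hash: sum = 219+54+54+110 = 437 → 01 b5.
Outer hash (recomputed tag): sum = 177+92+92+1+181 = 543 → 02 1f.
Recomputed tag = 021f; claimed = 021f → match.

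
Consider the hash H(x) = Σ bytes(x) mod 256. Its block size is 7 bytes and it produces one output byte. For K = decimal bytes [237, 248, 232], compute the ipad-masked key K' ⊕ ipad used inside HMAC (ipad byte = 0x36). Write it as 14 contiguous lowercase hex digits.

Key decimal bytes [237, 248, 232] = ed f8 e8 is 3 bytes ≤ B = 7; zero-pad to 7 bytes: K' = ed f8 e8 00 00 00 00.
XOR each byte with 0x36: ed⊕36=db, f8⊕36=ce, e8⊕36=de, 00⊕36=36, 00⊕36=36, 00⊕36=36, 00⊕36=36.

dbcede36363636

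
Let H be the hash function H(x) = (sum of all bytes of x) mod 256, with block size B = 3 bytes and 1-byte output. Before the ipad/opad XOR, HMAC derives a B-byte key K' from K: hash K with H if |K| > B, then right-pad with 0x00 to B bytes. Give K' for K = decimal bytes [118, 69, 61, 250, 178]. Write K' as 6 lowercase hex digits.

|K| = 5 > B = 3, so first hash the key.
H(K): sum = 118+69+61+250+178 = 676; mod 256 = 164 → a4.
Zero-pad H(K) = a4 to 3 bytes: K' = a4 00 00.

a40000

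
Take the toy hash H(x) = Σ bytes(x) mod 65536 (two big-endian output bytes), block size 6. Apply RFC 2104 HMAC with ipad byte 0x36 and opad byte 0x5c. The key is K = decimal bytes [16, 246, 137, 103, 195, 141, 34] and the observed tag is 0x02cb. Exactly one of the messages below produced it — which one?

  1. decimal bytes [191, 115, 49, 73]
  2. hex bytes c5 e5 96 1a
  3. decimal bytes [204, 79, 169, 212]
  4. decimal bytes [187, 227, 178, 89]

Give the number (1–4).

Key decimal bytes [16, 246, 137, 103, 195, 141, 34] = 10 f6 89 67 c3 8d 22 is 7 bytes > B = 6, so hash it first: H(key) = 03 68, then zero-pad to 6 bytes: K' = 03 68 00 00 00 00.
K' ⊕ ipad = 35 5e 36 36 36 36; K' ⊕ opad = 5f 34 5c 5c 5c 5c.
m1: inner = H(35 5e 36 36 36 36 bf 73 31 49) = 03 17; tag = H(5f 34 5c 5c 5c 5c 03 17) = 021d
m2: inner = H(35 5e 36 36 36 36 c5 e5 96 1a) = 03 c5; tag = H(5f 34 5c 5c 5c 5c 03 c5) = 02cb ← matches
m3: inner = H(35 5e 36 36 36 36 cc 4f a9 d4) = 04 03; tag = H(5f 34 5c 5c 5c 5c 04 03) = 020a
m4: inner = H(35 5e 36 36 36 36 bb e3 b2 59) = 04 14; tag = H(5f 34 5c 5c 5c 5c 04 14) = 021b

2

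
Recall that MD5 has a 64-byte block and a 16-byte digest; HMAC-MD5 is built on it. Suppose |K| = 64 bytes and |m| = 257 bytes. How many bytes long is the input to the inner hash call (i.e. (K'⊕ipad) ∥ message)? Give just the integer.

Key is 64 ≤ 64 bytes, zero-padded: |K'| = 64.
Inner input = (K'⊕ipad) ∥ m → 64 + 257 = 321 bytes.

321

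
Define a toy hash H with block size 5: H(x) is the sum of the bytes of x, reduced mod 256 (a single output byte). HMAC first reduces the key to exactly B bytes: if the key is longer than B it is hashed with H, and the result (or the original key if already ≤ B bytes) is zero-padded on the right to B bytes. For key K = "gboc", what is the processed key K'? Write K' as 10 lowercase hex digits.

67626f6300

Key "gboc" = 67 62 6f 63 is 4 bytes ≤ B = 5; zero-pad to 5 bytes: K' = 67 62 6f 63 00.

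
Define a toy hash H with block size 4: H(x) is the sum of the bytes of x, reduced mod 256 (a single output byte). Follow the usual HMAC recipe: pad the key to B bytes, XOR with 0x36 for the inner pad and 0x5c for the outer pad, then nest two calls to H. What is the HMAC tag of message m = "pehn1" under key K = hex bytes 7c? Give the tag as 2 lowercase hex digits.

fc

Key hex bytes 7c is 1 byte ≤ B = 4; zero-pad to 4 bytes: K' = 7c 00 00 00.
K' ⊕ ipad = 4a 36 36 36.  K' ⊕ opad = 20 5c 5c 5c.
Inner input = (K'⊕ipad) ∥ m = 4a 36 36 36 ∥ 70 65 68 6e 31.
Inner hash: sum = 74+54+54+54+112+101+104+110+49 = 712; mod 256 = 200 → c8.
Outer input = (K'⊕opad) ∥ inner = 20 5c 5c 5c ∥ c8.
Outer hash (tag): sum = 32+92+92+92+200 = 508; mod 256 = 252 → fc.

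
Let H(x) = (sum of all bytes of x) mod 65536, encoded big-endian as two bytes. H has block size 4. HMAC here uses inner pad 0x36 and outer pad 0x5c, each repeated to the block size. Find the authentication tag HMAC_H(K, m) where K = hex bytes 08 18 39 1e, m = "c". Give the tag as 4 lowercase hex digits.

0146

Key hex bytes 08 18 39 1e is exactly B = 4 bytes: K' = 08 18 39 1e.
K' ⊕ ipad = 3e 2e 0f 28.  K' ⊕ opad = 54 44 65 42.
Inner input = (K'⊕ipad) ∥ m = 3e 2e 0f 28 ∥ 63.
Inner hash: sum = 62+46+15+40+99 = 262 → 01 06.
Outer input = (K'⊕opad) ∥ inner = 54 44 65 42 ∥ 01 06.
Outer hash (tag): sum = 84+68+101+66+1+6 = 326 → 01 46.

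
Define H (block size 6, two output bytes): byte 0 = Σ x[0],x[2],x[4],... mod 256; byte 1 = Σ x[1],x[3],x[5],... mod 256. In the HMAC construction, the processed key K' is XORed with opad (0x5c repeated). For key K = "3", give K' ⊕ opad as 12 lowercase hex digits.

Key "3" = 33 is 1 byte ≤ B = 6; zero-pad to 6 bytes: K' = 33 00 00 00 00 00.
XOR each byte with 0x5c: 33⊕5c=6f, 00⊕5c=5c, 00⊕5c=5c, 00⊕5c=5c, 00⊕5c=5c, 00⊕5c=5c.

6f5c5c5c5c5c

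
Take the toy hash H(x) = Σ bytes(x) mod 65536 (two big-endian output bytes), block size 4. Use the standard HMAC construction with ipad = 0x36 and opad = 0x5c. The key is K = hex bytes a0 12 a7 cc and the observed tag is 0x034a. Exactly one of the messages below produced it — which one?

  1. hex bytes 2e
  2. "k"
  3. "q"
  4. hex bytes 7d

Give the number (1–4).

1

Key hex bytes a0 12 a7 cc is exactly B = 4 bytes: K' = a0 12 a7 cc.
K' ⊕ ipad = 96 24 91 fa; K' ⊕ opad = fc 4e fb 90.
m1: inner = H(96 24 91 fa 2e) = 02 73; tag = H(fc 4e fb 90 02 73) = 034a ← matches
m2: inner = H(96 24 91 fa 6b) = 02 b0; tag = H(fc 4e fb 90 02 b0) = 0387
m3: inner = H(96 24 91 fa 71) = 02 b6; tag = H(fc 4e fb 90 02 b6) = 038d
m4: inner = H(96 24 91 fa 7d) = 02 c2; tag = H(fc 4e fb 90 02 c2) = 0399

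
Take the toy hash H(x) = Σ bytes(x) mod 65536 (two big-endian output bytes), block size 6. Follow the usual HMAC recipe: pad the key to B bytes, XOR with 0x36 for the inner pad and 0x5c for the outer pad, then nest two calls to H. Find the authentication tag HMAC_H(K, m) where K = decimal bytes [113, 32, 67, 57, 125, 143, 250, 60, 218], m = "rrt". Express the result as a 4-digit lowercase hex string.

02c0

Key decimal bytes [113, 32, 67, 57, 125, 143, 250, 60, 218] = 71 20 43 39 7d 8f fa 3c da is 9 bytes > B = 6, so hash it first: H(key) = 04 29, then zero-pad to 6 bytes: K' = 04 29 00 00 00 00.
K' ⊕ ipad = 32 1f 36 36 36 36.  K' ⊕ opad = 58 75 5c 5c 5c 5c.
Inner input = (K'⊕ipad) ∥ m = 32 1f 36 36 36 36 ∥ 72 72 74.
Inner hash: sum = 50+31+54+54+54+54+114+114+116 = 641 → 02 81.
Outer input = (K'⊕opad) ∥ inner = 58 75 5c 5c 5c 5c ∥ 02 81.
Outer hash (tag): sum = 88+117+92+92+92+92+2+129 = 704 → 02 c0.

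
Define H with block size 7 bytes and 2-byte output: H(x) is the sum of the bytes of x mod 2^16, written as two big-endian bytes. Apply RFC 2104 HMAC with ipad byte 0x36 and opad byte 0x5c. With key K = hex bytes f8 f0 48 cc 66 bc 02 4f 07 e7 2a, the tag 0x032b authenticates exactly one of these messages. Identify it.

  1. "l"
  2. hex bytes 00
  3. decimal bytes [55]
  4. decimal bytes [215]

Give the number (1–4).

3

Key hex bytes f8 f0 48 cc 66 bc 02 4f 07 e7 2a is 11 bytes > B = 7, so hash it first: H(key) = 05 87, then zero-pad to 7 bytes: K' = 05 87 00 00 00 00 00.
K' ⊕ ipad = 33 b1 36 36 36 36 36; K' ⊕ opad = 59 db 5c 5c 5c 5c 5c.
m1: inner = H(33 b1 36 36 36 36 36 6c) = 02 5e; tag = H(59 db 5c 5c 5c 5c 5c 02 5e) = 0360
m2: inner = H(33 b1 36 36 36 36 36 00) = 01 f2; tag = H(59 db 5c 5c 5c 5c 5c 01 f2) = 03f3
m3: inner = H(33 b1 36 36 36 36 36 37) = 02 29; tag = H(59 db 5c 5c 5c 5c 5c 02 29) = 032b ← matches
m4: inner = H(33 b1 36 36 36 36 36 d7) = 02 c9; tag = H(59 db 5c 5c 5c 5c 5c 02 c9) = 03cb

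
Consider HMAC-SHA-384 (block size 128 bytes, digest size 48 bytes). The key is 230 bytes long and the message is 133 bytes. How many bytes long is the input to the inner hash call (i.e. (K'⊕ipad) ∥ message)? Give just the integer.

Key is 230 > 128 bytes, so it is hashed to 48 bytes then zero-padded to 128: |K'| = 128.
Inner input = (K'⊕ipad) ∥ m → 128 + 133 = 261 bytes.

261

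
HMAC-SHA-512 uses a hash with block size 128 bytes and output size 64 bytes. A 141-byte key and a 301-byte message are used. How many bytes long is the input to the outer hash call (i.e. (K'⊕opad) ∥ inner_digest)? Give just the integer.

192

Key is 141 > 128 bytes, so it is hashed to 64 bytes then zero-padded to 128: |K'| = 128.
Outer input = (K'⊕opad) ∥ H(inner) → 128 + 64 = 192 bytes.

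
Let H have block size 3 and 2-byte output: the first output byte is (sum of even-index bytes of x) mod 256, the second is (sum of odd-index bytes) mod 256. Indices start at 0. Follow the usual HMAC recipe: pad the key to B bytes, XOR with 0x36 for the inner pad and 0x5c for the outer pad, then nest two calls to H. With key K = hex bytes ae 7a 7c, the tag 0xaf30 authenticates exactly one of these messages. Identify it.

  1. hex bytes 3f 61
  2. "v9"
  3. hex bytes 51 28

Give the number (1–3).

Key hex bytes ae 7a 7c is exactly B = 3 bytes: K' = ae 7a 7c.
K' ⊕ ipad = 98 4c 4a; K' ⊕ opad = f2 26 20.
m1: inner = H(98 4c 4a 3f 61) = 43 8b; tag = H(f2 26 20 43 8b) = 9d69
m2: inner = H(98 4c 4a 76 39) = 1b c2; tag = H(f2 26 20 1b c2) = d441
m3: inner = H(98 4c 4a 51 28) = 0a 9d; tag = H(f2 26 20 0a 9d) = af30 ← matches

3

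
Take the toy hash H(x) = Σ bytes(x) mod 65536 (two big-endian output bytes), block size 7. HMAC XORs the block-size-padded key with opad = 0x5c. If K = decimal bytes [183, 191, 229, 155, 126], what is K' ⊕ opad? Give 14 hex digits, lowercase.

ebe3b9c7225c5c

Key decimal bytes [183, 191, 229, 155, 126] = b7 bf e5 9b 7e is 5 bytes ≤ B = 7; zero-pad to 7 bytes: K' = b7 bf e5 9b 7e 00 00.
XOR each byte with 0x5c: b7⊕5c=eb, bf⊕5c=e3, e5⊕5c=b9, 9b⊕5c=c7, 7e⊕5c=22, 00⊕5c=5c, 00⊕5c=5c.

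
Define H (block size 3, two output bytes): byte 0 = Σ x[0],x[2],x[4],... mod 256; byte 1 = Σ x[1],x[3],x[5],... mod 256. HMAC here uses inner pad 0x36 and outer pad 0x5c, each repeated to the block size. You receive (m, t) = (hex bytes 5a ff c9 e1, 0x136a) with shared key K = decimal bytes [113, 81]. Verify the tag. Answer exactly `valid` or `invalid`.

Key decimal bytes [113, 81] = 71 51 is 2 bytes ≤ B = 3; zero-pad to 3 bytes: K' = 71 51 00.
K' ⊕ ipad = 47 67 36; K' ⊕ opad = 2d 0d 5c.
Inner hash: even-index sum = 605 mod 256 = 93; odd-index sum = 394 mod 256 = 138 → 5d 8a.
Outer hash (recomputed tag): even-index sum = 275 mod 256 = 19; odd-index sum = 106 mod 256 = 106 → 13 6a.
Recomputed tag = 136a; claimed = 136a → match.

valid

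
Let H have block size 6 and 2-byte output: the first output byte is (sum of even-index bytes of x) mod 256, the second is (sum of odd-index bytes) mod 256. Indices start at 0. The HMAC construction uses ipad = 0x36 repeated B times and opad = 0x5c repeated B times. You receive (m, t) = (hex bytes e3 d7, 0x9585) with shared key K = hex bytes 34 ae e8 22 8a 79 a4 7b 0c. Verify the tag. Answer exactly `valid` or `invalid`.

Key hex bytes 34 ae e8 22 8a 79 a4 7b 0c is 9 bytes > B = 6, so hash it first: H(key) = 56 c4, then zero-pad to 6 bytes: K' = 56 c4 00 00 00 00.
K' ⊕ ipad = 60 f2 36 36 36 36; K' ⊕ opad = 0a 98 5c 5c 5c 5c.
Inner hash: even-index sum = 431 mod 256 = 175; odd-index sum = 565 mod 256 = 53 → af 35.
Outer hash (recomputed tag): even-index sum = 369 mod 256 = 113; odd-index sum = 389 mod 256 = 133 → 71 85.
Recomputed tag = 7185; claimed = 9585 → mismatch.

invalid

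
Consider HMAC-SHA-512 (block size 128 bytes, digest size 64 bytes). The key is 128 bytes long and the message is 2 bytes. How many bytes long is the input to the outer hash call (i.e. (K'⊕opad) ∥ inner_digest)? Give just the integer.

192

Key is 128 ≤ 128 bytes, zero-padded: |K'| = 128.
Outer input = (K'⊕opad) ∥ H(inner) → 128 + 64 = 192 bytes.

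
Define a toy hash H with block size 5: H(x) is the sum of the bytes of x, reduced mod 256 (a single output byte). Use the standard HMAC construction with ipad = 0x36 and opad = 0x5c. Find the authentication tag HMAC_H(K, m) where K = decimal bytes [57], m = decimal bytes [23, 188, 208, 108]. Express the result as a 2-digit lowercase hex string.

cb

Key decimal bytes [57] = 39 is 1 byte ≤ B = 5; zero-pad to 5 bytes: K' = 39 00 00 00 00.
K' ⊕ ipad = 0f 36 36 36 36.  K' ⊕ opad = 65 5c 5c 5c 5c.
Inner input = (K'⊕ipad) ∥ m = 0f 36 36 36 36 ∥ 17 bc d0 6c.
Inner hash: sum = 15+54+54+54+54+23+188+208+108 = 758; mod 256 = 246 → f6.
Outer input = (K'⊕opad) ∥ inner = 65 5c 5c 5c 5c ∥ f6.
Outer hash (tag): sum = 101+92+92+92+92+246 = 715; mod 256 = 203 → cb.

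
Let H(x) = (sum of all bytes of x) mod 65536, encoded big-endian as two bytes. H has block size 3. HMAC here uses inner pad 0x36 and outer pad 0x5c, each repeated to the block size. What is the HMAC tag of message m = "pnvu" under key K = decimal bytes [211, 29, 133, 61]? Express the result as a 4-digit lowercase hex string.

0263

Key decimal bytes [211, 29, 133, 61] = d3 1d 85 3d is 4 bytes > B = 3, so hash it first: H(key) = 01 b2, then zero-pad to 3 bytes: K' = 01 b2 00.
K' ⊕ ipad = 37 84 36.  K' ⊕ opad = 5d ee 5c.
Inner input = (K'⊕ipad) ∥ m = 37 84 36 ∥ 70 6e 76 75.
Inner hash: sum = 55+132+54+112+110+118+117 = 698 → 02 ba.
Outer input = (K'⊕opad) ∥ inner = 5d ee 5c ∥ 02 ba.
Outer hash (tag): sum = 93+238+92+2+186 = 611 → 02 63.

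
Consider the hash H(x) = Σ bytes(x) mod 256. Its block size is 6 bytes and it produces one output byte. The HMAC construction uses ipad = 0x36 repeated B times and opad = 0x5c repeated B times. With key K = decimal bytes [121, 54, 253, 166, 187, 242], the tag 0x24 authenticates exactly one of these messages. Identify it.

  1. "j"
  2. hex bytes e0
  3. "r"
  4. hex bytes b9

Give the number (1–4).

1

Key decimal bytes [121, 54, 253, 166, 187, 242] = 79 36 fd a6 bb f2 is exactly B = 6 bytes: K' = 79 36 fd a6 bb f2.
K' ⊕ ipad = 4f 00 cb 90 8d c4; K' ⊕ opad = 25 6a a1 fa e7 ae.
m1: inner = H(4f 00 cb 90 8d c4 6a) = 65; tag = H(25 6a a1 fa e7 ae 65) = 24 ← matches
m2: inner = H(4f 00 cb 90 8d c4 e0) = db; tag = H(25 6a a1 fa e7 ae db) = 9a
m3: inner = H(4f 00 cb 90 8d c4 72) = 6d; tag = H(25 6a a1 fa e7 ae 6d) = 2c
m4: inner = H(4f 00 cb 90 8d c4 b9) = b4; tag = H(25 6a a1 fa e7 ae b4) = 73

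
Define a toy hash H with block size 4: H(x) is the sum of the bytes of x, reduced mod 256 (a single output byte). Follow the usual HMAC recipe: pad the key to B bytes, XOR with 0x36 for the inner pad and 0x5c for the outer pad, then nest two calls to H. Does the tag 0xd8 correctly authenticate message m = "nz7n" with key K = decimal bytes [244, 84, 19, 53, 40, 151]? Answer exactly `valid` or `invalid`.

invalid

Key decimal bytes [244, 84, 19, 53, 40, 151] = f4 54 13 35 28 97 is 6 bytes > B = 4, so hash it first: H(key) = 4f, then zero-pad to 4 bytes: K' = 4f 00 00 00.
K' ⊕ ipad = 79 36 36 36; K' ⊕ opad = 13 5c 5c 5c.
Inner hash: sum = 121+54+54+54+110+122+55+110 = 680; mod 256 = 168 → a8.
Outer hash (recomputed tag): sum = 19+92+92+92+168 = 463; mod 256 = 207 → cf.
Recomputed tag = cf; claimed = d8 → mismatch.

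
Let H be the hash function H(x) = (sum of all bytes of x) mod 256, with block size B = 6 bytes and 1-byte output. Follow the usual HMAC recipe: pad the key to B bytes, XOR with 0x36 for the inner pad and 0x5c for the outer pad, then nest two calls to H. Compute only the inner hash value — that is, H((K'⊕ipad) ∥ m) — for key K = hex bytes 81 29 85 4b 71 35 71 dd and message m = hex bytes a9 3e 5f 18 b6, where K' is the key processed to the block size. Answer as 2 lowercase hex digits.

Key hex bytes 81 29 85 4b 71 35 71 dd is 8 bytes > B = 6, so hash it first: H(key) = 6e, then zero-pad to 6 bytes: K' = 6e 00 00 00 00 00.
K' ⊕ ipad = 58 36 36 36 36 36.
Inner input = 58 36 36 36 36 36 ∥ a9 3e 5f 18 b6.
Inner hash: sum = 88+54+54+54+54+54+169+62+95+24+182 = 890; mod 256 = 122 → 7a.

7a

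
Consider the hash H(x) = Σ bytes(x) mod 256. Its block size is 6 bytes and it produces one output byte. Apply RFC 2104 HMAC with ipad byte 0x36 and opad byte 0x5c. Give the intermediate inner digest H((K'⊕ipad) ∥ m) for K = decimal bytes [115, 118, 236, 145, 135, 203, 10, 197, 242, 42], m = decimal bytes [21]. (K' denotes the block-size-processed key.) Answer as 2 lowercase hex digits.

b8

Key decimal bytes [115, 118, 236, 145, 135, 203, 10, 197, 242, 42] = 73 76 ec 91 87 cb 0a c5 f2 2a is 10 bytes > B = 6, so hash it first: H(key) = a3, then zero-pad to 6 bytes: K' = a3 00 00 00 00 00.
K' ⊕ ipad = 95 36 36 36 36 36.
Inner input = 95 36 36 36 36 36 ∥ 15.
Inner hash: sum = 149+54+54+54+54+54+21 = 440; mod 256 = 184 → b8.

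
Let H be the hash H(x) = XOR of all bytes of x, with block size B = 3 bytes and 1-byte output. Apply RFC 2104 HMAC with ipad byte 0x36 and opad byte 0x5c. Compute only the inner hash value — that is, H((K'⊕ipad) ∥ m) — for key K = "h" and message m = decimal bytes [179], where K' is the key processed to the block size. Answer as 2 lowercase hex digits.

Key "h" = 68 is 1 byte ≤ B = 3; zero-pad to 3 bytes: K' = 68 00 00.
K' ⊕ ipad = 5e 36 36.
Inner input = 5e 36 36 ∥ b3.
Inner hash: XOR 5e⊕36⊕36⊕b3 = ed.

ed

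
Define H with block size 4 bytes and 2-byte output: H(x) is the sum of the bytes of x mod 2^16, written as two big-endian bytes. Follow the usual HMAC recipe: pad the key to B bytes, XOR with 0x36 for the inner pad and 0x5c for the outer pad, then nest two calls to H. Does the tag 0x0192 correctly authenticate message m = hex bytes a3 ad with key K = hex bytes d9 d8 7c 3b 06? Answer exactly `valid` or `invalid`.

Key hex bytes d9 d8 7c 3b 06 is 5 bytes > B = 4, so hash it first: H(key) = 02 6e, then zero-pad to 4 bytes: K' = 02 6e 00 00.
K' ⊕ ipad = 34 58 36 36; K' ⊕ opad = 5e 32 5c 5c.
Inner hash: sum = 52+88+54+54+163+173 = 584 → 02 48.
Outer hash (recomputed tag): sum = 94+50+92+92+2+72 = 402 → 01 92.
Recomputed tag = 0192; claimed = 0192 → match.

valid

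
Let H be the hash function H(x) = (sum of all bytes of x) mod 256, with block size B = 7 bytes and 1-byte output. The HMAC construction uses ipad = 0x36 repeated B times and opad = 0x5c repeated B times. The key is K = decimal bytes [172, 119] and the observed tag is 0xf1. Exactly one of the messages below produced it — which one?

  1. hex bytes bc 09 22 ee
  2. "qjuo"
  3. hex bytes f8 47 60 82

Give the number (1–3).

3

Key decimal bytes [172, 119] = ac 77 is 2 bytes ≤ B = 7; zero-pad to 7 bytes: K' = ac 77 00 00 00 00 00.
K' ⊕ ipad = 9a 41 36 36 36 36 36; K' ⊕ opad = f0 2b 5c 5c 5c 5c 5c.
m1: inner = H(9a 41 36 36 36 36 36 bc 09 22 ee) = be; tag = H(f0 2b 5c 5c 5c 5c 5c be) = a5
m2: inner = H(9a 41 36 36 36 36 36 71 6a 75 6f) = a8; tag = H(f0 2b 5c 5c 5c 5c 5c a8) = 8f
m3: inner = H(9a 41 36 36 36 36 36 f8 47 60 82) = 0a; tag = H(f0 2b 5c 5c 5c 5c 5c 0a) = f1 ← matches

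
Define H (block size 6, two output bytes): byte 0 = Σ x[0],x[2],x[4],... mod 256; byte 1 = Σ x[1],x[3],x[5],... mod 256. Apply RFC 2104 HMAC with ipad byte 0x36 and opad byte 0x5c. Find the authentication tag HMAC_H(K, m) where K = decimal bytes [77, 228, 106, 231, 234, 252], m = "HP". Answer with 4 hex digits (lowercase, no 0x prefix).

f8d0

Key decimal bytes [77, 228, 106, 231, 234, 252] = 4d e4 6a e7 ea fc is exactly B = 6 bytes: K' = 4d e4 6a e7 ea fc.
K' ⊕ ipad = 7b d2 5c d1 dc ca.  K' ⊕ opad = 11 b8 36 bb b6 a0.
Inner input = (K'⊕ipad) ∥ m = 7b d2 5c d1 dc ca ∥ 48 50.
Inner hash: even-index sum = 507 mod 256 = 251; odd-index sum = 701 mod 256 = 189 → fb bd.
Outer input = (K'⊕opad) ∥ inner = 11 b8 36 bb b6 a0 ∥ fb bd.
Outer hash (tag): even-index sum = 504 mod 256 = 248; odd-index sum = 720 mod 256 = 208 → f8 d0.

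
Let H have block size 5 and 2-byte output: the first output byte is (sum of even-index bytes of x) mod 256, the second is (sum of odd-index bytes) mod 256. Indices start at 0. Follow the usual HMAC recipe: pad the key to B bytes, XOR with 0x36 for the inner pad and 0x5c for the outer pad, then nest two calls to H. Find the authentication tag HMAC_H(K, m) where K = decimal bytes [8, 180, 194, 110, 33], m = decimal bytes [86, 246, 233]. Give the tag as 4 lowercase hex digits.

Key decimal bytes [8, 180, 194, 110, 33] = 08 b4 c2 6e 21 is exactly B = 5 bytes: K' = 08 b4 c2 6e 21.
K' ⊕ ipad = 3e 82 f4 58 17.  K' ⊕ opad = 54 e8 9e 32 7d.
Inner input = (K'⊕ipad) ∥ m = 3e 82 f4 58 17 ∥ 56 f6 e9.
Inner hash: even-index sum = 575 mod 256 = 63; odd-index sum = 537 mod 256 = 25 → 3f 19.
Outer input = (K'⊕opad) ∥ inner = 54 e8 9e 32 7d ∥ 3f 19.
Outer hash (tag): even-index sum = 392 mod 256 = 136; odd-index sum = 345 mod 256 = 89 → 88 59.

8859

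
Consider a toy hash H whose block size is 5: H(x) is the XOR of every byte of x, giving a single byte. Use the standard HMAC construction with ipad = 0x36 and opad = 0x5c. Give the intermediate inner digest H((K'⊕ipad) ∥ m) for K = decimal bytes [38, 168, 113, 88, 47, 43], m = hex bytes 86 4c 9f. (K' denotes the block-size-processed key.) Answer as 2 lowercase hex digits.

Key decimal bytes [38, 168, 113, 88, 47, 43] = 26 a8 71 58 2f 2b is 6 bytes > B = 5, so hash it first: H(key) = a3, then zero-pad to 5 bytes: K' = a3 00 00 00 00.
K' ⊕ ipad = 95 36 36 36 36.
Inner input = 95 36 36 36 36 ∥ 86 4c 9f.
Inner hash: XOR 95⊕36⊕36⊕36⊕36⊕86⊕4c⊕9f = c0.

c0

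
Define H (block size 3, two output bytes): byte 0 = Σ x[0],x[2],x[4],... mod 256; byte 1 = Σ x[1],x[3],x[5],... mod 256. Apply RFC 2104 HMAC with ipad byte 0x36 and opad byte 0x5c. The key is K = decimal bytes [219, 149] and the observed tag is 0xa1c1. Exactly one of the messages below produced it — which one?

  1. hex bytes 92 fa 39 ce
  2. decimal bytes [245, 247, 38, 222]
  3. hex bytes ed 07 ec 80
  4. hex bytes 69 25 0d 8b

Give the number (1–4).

2

Key decimal bytes [219, 149] = db 95 is 2 bytes ≤ B = 3; zero-pad to 3 bytes: K' = db 95 00.
K' ⊕ ipad = ed a3 36; K' ⊕ opad = 87 c9 5c.
m1: inner = H(ed a3 36 92 fa 39 ce) = eb 6e; tag = H(87 c9 5c eb 6e) = 51b4
m2: inner = H(ed a3 36 f5 f7 26 de) = f8 be; tag = H(87 c9 5c f8 be) = a1c1 ← matches
m3: inner = H(ed a3 36 ed 07 ec 80) = aa 7c; tag = H(87 c9 5c aa 7c) = 5f73
m4: inner = H(ed a3 36 69 25 0d 8b) = d3 19; tag = H(87 c9 5c d3 19) = fc9c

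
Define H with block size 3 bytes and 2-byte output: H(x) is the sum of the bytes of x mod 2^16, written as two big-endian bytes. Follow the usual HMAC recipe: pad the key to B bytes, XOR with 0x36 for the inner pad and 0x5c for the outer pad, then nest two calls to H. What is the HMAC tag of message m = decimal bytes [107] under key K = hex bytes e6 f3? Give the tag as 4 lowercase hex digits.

Key hex bytes e6 f3 is 2 bytes ≤ B = 3; zero-pad to 3 bytes: K' = e6 f3 00.
K' ⊕ ipad = d0 c5 36.  K' ⊕ opad = ba af 5c.
Inner input = (K'⊕ipad) ∥ m = d0 c5 36 ∥ 6b.
Inner hash: sum = 208+197+54+107 = 566 → 02 36.
Outer input = (K'⊕opad) ∥ inner = ba af 5c ∥ 02 36.
Outer hash (tag): sum = 186+175+92+2+54 = 509 → 01 fd.

01fd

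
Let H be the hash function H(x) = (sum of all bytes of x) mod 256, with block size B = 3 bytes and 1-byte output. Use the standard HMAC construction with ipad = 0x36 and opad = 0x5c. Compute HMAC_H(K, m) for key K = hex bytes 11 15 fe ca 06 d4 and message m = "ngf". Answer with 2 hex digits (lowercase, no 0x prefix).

Key hex bytes 11 15 fe ca 06 d4 is 6 bytes > B = 3, so hash it first: H(key) = c8, then zero-pad to 3 bytes: K' = c8 00 00.
K' ⊕ ipad = fe 36 36.  K' ⊕ opad = 94 5c 5c.
Inner input = (K'⊕ipad) ∥ m = fe 36 36 ∥ 6e 67 66.
Inner hash: sum = 254+54+54+110+103+102 = 677; mod 256 = 165 → a5.
Outer input = (K'⊕opad) ∥ inner = 94 5c 5c ∥ a5.
Outer hash (tag): sum = 148+92+92+165 = 497; mod 256 = 241 → f1.

f1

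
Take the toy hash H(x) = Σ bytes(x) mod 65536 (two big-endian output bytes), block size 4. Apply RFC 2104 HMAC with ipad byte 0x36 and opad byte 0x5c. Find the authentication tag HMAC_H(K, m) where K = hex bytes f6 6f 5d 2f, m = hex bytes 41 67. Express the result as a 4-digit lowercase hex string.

Key hex bytes f6 6f 5d 2f is exactly B = 4 bytes: K' = f6 6f 5d 2f.
K' ⊕ ipad = c0 59 6b 19.  K' ⊕ opad = aa 33 01 73.
Inner input = (K'⊕ipad) ∥ m = c0 59 6b 19 ∥ 41 67.
Inner hash: sum = 192+89+107+25+65+103 = 581 → 02 45.
Outer input = (K'⊕opad) ∥ inner = aa 33 01 73 ∥ 02 45.
Outer hash (tag): sum = 170+51+1+115+2+69 = 408 → 01 98.

0198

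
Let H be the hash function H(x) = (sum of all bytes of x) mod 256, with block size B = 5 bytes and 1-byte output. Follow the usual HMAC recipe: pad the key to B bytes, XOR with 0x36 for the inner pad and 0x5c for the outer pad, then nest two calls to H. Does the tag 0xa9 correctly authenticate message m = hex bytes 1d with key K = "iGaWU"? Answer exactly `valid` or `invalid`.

valid

Key "iGaWU" = 69 47 61 57 55 is exactly B = 5 bytes: K' = 69 47 61 57 55.
K' ⊕ ipad = 5f 71 57 61 63; K' ⊕ opad = 35 1b 3d 0b 09.
Inner hash: sum = 95+113+87+97+99+29 = 520; mod 256 = 8 → 08.
Outer hash (recomputed tag): sum = 53+27+61+11+9+8 = 169 → a9.
Recomputed tag = a9; claimed = a9 → match.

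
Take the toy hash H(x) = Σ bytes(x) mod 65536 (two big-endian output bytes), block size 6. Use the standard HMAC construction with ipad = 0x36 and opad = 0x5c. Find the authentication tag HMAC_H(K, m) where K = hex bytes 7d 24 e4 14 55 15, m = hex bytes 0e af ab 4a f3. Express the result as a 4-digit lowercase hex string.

Key hex bytes 7d 24 e4 14 55 15 is exactly B = 6 bytes: K' = 7d 24 e4 14 55 15.
K' ⊕ ipad = 4b 12 d2 22 63 23.  K' ⊕ opad = 21 78 b8 48 09 49.
Inner input = (K'⊕ipad) ∥ m = 4b 12 d2 22 63 23 ∥ 0e af ab 4a f3.
Inner hash: sum = 75+18+210+34+99+35+14+175+171+74+243 = 1148 → 04 7c.
Outer input = (K'⊕opad) ∥ inner = 21 78 b8 48 09 49 ∥ 04 7c.
Outer hash (tag): sum = 33+120+184+72+9+73+4+124 = 619 → 02 6b.

026b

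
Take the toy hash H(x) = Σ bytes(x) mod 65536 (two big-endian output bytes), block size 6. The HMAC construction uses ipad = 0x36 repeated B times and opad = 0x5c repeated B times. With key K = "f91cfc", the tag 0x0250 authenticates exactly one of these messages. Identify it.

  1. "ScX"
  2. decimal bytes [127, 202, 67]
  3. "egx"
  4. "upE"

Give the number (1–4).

Key "f91cfc" = 66 39 31 63 66 63 is exactly B = 6 bytes: K' = 66 39 31 63 66 63.
K' ⊕ ipad = 50 0f 07 55 50 55; K' ⊕ opad = 3a 65 6d 3f 3a 3f.
m1: inner = H(50 0f 07 55 50 55 53 63 58) = 02 6e; tag = H(3a 65 6d 3f 3a 3f 02 6e) = 0234
m2: inner = H(50 0f 07 55 50 55 7f ca 43) = 02 ec; tag = H(3a 65 6d 3f 3a 3f 02 ec) = 02b2
m3: inner = H(50 0f 07 55 50 55 65 67 78) = 02 a4; tag = H(3a 65 6d 3f 3a 3f 02 a4) = 026a
m4: inner = H(50 0f 07 55 50 55 75 70 45) = 02 8a; tag = H(3a 65 6d 3f 3a 3f 02 8a) = 0250 ← matches

4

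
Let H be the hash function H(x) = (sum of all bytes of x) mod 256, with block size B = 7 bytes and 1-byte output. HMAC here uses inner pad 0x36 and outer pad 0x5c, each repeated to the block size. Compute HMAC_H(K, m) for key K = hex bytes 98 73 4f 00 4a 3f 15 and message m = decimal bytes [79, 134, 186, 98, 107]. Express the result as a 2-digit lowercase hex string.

ca

Key hex bytes 98 73 4f 00 4a 3f 15 is exactly B = 7 bytes: K' = 98 73 4f 00 4a 3f 15.
K' ⊕ ipad = ae 45 79 36 7c 09 23.  K' ⊕ opad = c4 2f 13 5c 16 63 49.
Inner input = (K'⊕ipad) ∥ m = ae 45 79 36 7c 09 23 ∥ 4f 86 ba 62 6b.
Inner hash: sum = 174+69+121+54+124+9+35+79+134+186+98+107 = 1190; mod 256 = 166 → a6.
Outer input = (K'⊕opad) ∥ inner = c4 2f 13 5c 16 63 49 ∥ a6.
Outer hash (tag): sum = 196+47+19+92+22+99+73+166 = 714; mod 256 = 202 → ca.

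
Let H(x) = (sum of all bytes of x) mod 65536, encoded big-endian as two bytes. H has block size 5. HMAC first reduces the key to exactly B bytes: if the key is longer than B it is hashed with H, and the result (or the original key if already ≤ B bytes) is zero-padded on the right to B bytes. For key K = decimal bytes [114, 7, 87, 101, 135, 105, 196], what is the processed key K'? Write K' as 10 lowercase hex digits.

|K| = 7 > B = 5, so first hash the key.
H(K): sum = 114+7+87+101+135+105+196 = 745 → 02 e9.
Zero-pad H(K) = 02 e9 to 5 bytes: K' = 02 e9 00 00 00.

02e9000000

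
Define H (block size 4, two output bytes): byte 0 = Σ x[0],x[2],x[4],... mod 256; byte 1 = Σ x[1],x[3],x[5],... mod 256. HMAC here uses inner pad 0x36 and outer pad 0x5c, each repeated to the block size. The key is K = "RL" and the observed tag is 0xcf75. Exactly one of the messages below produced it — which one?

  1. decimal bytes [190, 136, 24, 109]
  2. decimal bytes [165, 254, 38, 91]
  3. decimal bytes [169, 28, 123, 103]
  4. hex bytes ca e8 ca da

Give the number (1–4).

2

Key "RL" = 52 4c is 2 bytes ≤ B = 4; zero-pad to 4 bytes: K' = 52 4c 00 00.
K' ⊕ ipad = 64 7a 36 36; K' ⊕ opad = 0e 10 5c 5c.
m1: inner = H(64 7a 36 36 be 88 18 6d) = 70 a5; tag = H(0e 10 5c 5c 70 a5) = da11
m2: inner = H(64 7a 36 36 a5 fe 26 5b) = 65 09; tag = H(0e 10 5c 5c 65 09) = cf75 ← matches
m3: inner = H(64 7a 36 36 a9 1c 7b 67) = be 33; tag = H(0e 10 5c 5c be 33) = 289f
m4: inner = H(64 7a 36 36 ca e8 ca da) = 2e 72; tag = H(0e 10 5c 5c 2e 72) = 98de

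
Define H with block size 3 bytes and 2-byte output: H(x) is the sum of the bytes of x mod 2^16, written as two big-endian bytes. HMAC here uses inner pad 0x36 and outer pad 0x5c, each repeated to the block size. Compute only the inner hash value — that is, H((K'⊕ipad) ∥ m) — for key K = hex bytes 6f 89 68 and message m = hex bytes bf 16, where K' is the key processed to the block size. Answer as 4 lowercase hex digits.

024b

Key hex bytes 6f 89 68 is exactly B = 3 bytes: K' = 6f 89 68.
K' ⊕ ipad = 59 bf 5e.
Inner input = 59 bf 5e ∥ bf 16.
Inner hash: sum = 89+191+94+191+22 = 587 → 02 4b.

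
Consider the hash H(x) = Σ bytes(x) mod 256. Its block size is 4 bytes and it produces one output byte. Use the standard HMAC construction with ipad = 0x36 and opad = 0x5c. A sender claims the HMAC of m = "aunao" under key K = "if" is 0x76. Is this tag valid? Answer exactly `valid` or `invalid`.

invalid

Key "if" = 69 66 is 2 bytes ≤ B = 4; zero-pad to 4 bytes: K' = 69 66 00 00.
K' ⊕ ipad = 5f 50 36 36; K' ⊕ opad = 35 3a 5c 5c.
Inner hash: sum = 95+80+54+54+97+117+110+97+111 = 815; mod 256 = 47 → 2f.
Outer hash (recomputed tag): sum = 53+58+92+92+47 = 342; mod 256 = 86 → 56.
Recomputed tag = 56; claimed = 76 → mismatch.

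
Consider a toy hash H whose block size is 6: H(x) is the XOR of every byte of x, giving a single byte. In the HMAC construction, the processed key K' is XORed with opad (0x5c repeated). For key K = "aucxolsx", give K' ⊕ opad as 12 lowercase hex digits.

5b5c5c5c5c5c

Key "aucxolsx" = 61 75 63 78 6f 6c 73 78 is 8 bytes > B = 6, so hash it first: H(key) = 07, then zero-pad to 6 bytes: K' = 07 00 00 00 00 00.
XOR each byte with 0x5c: 07⊕5c=5b, 00⊕5c=5c, 00⊕5c=5c, 00⊕5c=5c, 00⊕5c=5c, 00⊕5c=5c.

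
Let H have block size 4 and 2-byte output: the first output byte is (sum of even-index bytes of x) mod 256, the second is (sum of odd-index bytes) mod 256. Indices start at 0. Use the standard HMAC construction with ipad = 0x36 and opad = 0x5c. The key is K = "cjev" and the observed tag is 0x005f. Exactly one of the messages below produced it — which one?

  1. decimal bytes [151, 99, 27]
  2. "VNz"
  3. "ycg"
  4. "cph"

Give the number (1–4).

3

Key "cjev" = 63 6a 65 76 is exactly B = 4 bytes: K' = 63 6a 65 76.
K' ⊕ ipad = 55 5c 53 40; K' ⊕ opad = 3f 36 39 2a.
m1: inner = H(55 5c 53 40 97 63 1b) = 5a ff; tag = H(3f 36 39 2a 5a ff) = d25f
m2: inner = H(55 5c 53 40 56 4e 7a) = 78 ea; tag = H(3f 36 39 2a 78 ea) = f04a
m3: inner = H(55 5c 53 40 79 63 67) = 88 ff; tag = H(3f 36 39 2a 88 ff) = 005f ← matches
m4: inner = H(55 5c 53 40 63 70 68) = 73 0c; tag = H(3f 36 39 2a 73 0c) = eb6c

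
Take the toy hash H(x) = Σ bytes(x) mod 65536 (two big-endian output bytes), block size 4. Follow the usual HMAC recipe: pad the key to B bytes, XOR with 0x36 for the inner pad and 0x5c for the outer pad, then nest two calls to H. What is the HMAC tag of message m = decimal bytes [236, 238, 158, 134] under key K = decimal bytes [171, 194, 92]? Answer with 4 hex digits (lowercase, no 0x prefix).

Key decimal bytes [171, 194, 92] = ab c2 5c is 3 bytes ≤ B = 4; zero-pad to 4 bytes: K' = ab c2 5c 00.
K' ⊕ ipad = 9d f4 6a 36.  K' ⊕ opad = f7 9e 00 5c.
Inner input = (K'⊕ipad) ∥ m = 9d f4 6a 36 ∥ ec ee 9e 86.
Inner hash: sum = 157+244+106+54+236+238+158+134 = 1327 → 05 2f.
Outer input = (K'⊕opad) ∥ inner = f7 9e 00 5c ∥ 05 2f.
Outer hash (tag): sum = 247+158+0+92+5+47 = 549 → 02 25.

0225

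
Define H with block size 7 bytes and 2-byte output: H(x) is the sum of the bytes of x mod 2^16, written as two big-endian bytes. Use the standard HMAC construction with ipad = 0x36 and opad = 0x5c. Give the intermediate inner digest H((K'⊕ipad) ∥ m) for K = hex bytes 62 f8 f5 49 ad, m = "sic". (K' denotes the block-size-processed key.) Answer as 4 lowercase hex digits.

Key hex bytes 62 f8 f5 49 ad is 5 bytes ≤ B = 7; zero-pad to 7 bytes: K' = 62 f8 f5 49 ad 00 00.
K' ⊕ ipad = 54 ce c3 7f 9b 36 36.
Inner input = 54 ce c3 7f 9b 36 36 ∥ 73 69 63.
Inner hash: sum = 84+206+195+127+155+54+54+115+105+99 = 1194 → 04 aa.

04aa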